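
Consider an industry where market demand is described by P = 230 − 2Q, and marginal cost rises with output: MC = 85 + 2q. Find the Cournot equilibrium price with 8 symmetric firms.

P = 114

With 8 symmetric Cournot firms, each firm's FOC gives 230 − 18q = 85 + 2q, so q = 7.25, Q = 8·7.25 = 58, and P = 114.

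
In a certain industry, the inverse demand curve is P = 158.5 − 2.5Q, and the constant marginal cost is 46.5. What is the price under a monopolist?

P = 102.5

Monopoly sets MR = MC: 158.5 − 5Q = 46.5 ⇒ Q = 22.4, P = 158.5 − 2.5·22.4 = 102.5.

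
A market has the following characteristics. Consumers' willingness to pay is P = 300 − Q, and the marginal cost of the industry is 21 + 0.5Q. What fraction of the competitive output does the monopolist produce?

Monopoly sets MR = MC: 300 − 2Q = 21 + 0.5Q ⇒ Q = 111.6, P = 300 − 111.6 = 188.4.
Under competition P = MC: 300 − Q = 21 + 0.5Q ⇒ Q = 186, P = 114.
Ratio Q_m/Q_c = 111.6/186 = 0.6.

Q_m/Q_c = 0.6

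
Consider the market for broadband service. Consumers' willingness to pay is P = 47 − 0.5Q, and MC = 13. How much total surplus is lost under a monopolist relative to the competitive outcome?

DWL = 289

Under competition P = MC = 13, so Q = (47 − 13)/0.5 = 68.
A monopolist chooses Q where MR = MC. MR = 47 − Q; setting this equal to 13 gives Q = 34 and P = 30.
DWL is the triangle between Q = 34 and Q = 68: ½·(68 − 34)·(30 − 13) = 289.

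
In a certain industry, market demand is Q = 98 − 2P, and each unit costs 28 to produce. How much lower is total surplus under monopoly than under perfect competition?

TS falls by 110.25

Inverting demand: P = 49 − 0.5Q.
Perfect competition: P = MC = 28, so 49 − 0.5Q = 28 and Q = 42.
CS = ½·(49 − 28)·42 = 441; PS = (28 − 28)·42 = 0; TS = 441.
The monopolist equates marginal revenue to marginal cost: 49 − Q = 28, so Q = 21. From demand, P = 38.5.
CS = ½·(49 − 38.5)·21 = 110.25; PS = (38.5 − 28)·21 = 220.5; TS = 330.75.
Change in total surplus: 330.75 − 441 = −110.25.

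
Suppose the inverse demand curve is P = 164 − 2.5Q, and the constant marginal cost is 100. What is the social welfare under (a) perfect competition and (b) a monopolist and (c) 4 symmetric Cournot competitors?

Competition: TS = 819.2; Monopoly: TS = 614.4; Cournot: TS = 786.432

Competitive firms price at marginal cost: P = 100, giving Q = 25.6.
CS = ½·(164 − 100)·25.6 = 819.2; PS = (100 − 100)·25.6 = 0; TS = 819.2.
Monopoly sets MR = MC: 164 − 5Q = 100 ⇒ Q = 12.8, P = 164 − 2.5·12.8 = 132.
CS = ½·(164 − 132)·12.8 = 204.8; PS = (132 − 100)·12.8 = 409.6; TS = 614.4.
With 4 symmetric Cournot firms, each firm's FOC gives 164 − 12.5q = 100, so q = 5.12, Q = 4·5.12 = 20.48, and P = 112.8.
CS = ½·(164 − 112.8)·20.48 = 524.288; PS = (112.8 − 100)·20.48 = 262.144; TS = 786.432.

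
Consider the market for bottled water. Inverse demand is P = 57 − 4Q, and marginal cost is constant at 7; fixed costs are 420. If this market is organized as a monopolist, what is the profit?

Profit = −263.75

The monopolist equates marginal revenue to marginal cost: 57 − 8Q = 7, so Q = 6.25. From demand, P = 32.
Profit = (32 − 7)·6.25 − 420 = −263.75.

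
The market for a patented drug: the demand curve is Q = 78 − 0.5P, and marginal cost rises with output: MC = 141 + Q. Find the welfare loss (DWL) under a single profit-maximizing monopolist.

DWL = 6

Inverting demand: P = 156 − 2Q.
Under competition P = MC: 156 − 2Q = 141 + Q ⇒ Q = 5, P = 146.
The monopolist equates marginal revenue to marginal cost: 156 − 4Q = 141 + Q, so Q = 3. From demand, P = 150.
CS = ½·(156 − 146)·5 = 25; PS = (146·5 − 141·5 − ½·1·5²) = 12.5; TS = 37.5.
CS = ½·(156 − 150)·3 = 9; PS = (150·3 − 141·3 − ½·1·3²) = 22.5; TS = 31.5.
DWL = 37.5 − 31.5 = 6.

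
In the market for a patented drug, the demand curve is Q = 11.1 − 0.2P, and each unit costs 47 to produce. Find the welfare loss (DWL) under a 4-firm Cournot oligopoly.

DWL = 0.289

Inverting demand: P = 55.5 − 5Q.
Under competition P = MC = 47, so Q = (55.5 − 47)/5 = 1.7.
Cournot with 4 identical firms: the symmetric best-response condition is 55.5 − 25q = 47. Each firm produces q = 0.34, total output Q = 1.36, price P = 48.7.
DWL is the triangle between Q = 1.36 and Q = 1.7: ½·(1.7 − 1.36)·(48.7 − 47) = 0.289.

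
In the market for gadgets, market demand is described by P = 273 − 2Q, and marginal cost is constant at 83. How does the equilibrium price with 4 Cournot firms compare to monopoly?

Cournot: P = 121; Monopoly: P = 178

Cournot with 4 identical firms: the symmetric best-response condition is 273 − 10q = 83. Each firm produces q = 19, total output Q = 76, price P = 121.
The monopolist equates marginal revenue to marginal cost: 273 − 4Q = 83, so Q = 47.5. From demand, P = 178.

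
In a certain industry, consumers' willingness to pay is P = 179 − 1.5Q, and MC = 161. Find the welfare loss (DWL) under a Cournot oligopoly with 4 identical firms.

Perfect competition: P = MC = 161, so 179 − 1.5Q = 161 and Q = 12.
Cournot with 4 identical firms: the symmetric best-response condition is 179 − 7.5q = 161. Each firm produces q = 2.4, total output Q = 9.6, price P = 164.6.
DWL is the triangle between Q = 9.6 and Q = 12: ½·(12 − 9.6)·(164.6 − 161) = 4.32.

DWL = 4.32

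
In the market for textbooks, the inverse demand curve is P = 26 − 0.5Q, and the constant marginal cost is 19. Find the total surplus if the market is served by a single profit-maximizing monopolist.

Monopoly sets MR = MC: 26 − Q = 19 ⇒ Q = 7, P = 26 − 0.5·7 = 22.5.
CS = ½·(26 − 22.5)·7 = 12.25; PS = (22.5 − 19)·7 = 24.5; TS = 36.75.

TS = 36.75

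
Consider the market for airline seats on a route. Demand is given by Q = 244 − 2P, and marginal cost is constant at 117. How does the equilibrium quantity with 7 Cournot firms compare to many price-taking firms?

Cournot: Q = 8.75; Competition: Q = 10

Inverting demand: P = 122 − 0.5Q.
In a 7-firm Cournot equilibrium, symmetry and the first-order condition give q = (122 − 117)/(4) = 1.25. So Q = 8.75 and P = 117.625.
Competitive firms price at marginal cost: P = 117, giving Q = 10.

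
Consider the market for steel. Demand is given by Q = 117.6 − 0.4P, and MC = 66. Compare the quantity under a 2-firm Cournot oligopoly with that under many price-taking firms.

Cournot: Q = 60.8; Competition: Q = 91.2

Inverting demand: P = 294 − 2.5Q.
Cournot with 2 identical firms: the symmetric best-response condition is 294 − 7.5q = 66. Each firm produces q = 30.4, total output Q = 60.8, price P = 142.
Under competition P = MC = 66, so Q = (294 − 66)/2.5 = 91.2.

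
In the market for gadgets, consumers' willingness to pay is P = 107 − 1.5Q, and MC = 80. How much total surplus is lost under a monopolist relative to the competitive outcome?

DWL = 60.75

Competitive firms price at marginal cost: P = 80, giving Q = 18.
The monopolist equates marginal revenue to marginal cost: 107 − 3Q = 80, so Q = 9. From demand, P = 93.5.
DWL is the triangle between Q = 9 and Q = 18: ½·(18 − 9)·(93.5 − 80) = 60.75.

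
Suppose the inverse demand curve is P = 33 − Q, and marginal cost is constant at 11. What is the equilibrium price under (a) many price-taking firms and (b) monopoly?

Under competition P = MC = 11, so Q = (33 − 11)/1 = 22.
Monopoly sets MR = MC: 33 − 2Q = 11 ⇒ Q = 11, P = 33 − 11 = 22.

Competition: P = 11; Monopoly: P = 22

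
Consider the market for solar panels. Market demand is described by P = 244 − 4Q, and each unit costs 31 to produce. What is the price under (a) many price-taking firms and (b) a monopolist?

Perfect competition: P = MC = 31, so 244 − 4Q = 31 and Q = 53.25.
The monopolist equates marginal revenue to marginal cost: 244 − 8Q = 31, so Q = 26.625. From demand, P = 137.5.

Competition: P = 31; Monopoly: P = 137.5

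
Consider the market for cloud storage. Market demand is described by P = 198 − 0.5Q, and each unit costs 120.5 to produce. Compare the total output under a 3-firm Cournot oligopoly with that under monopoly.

Cournot: Q = 116.25; Monopoly: Q = 77.5

In a 3-firm Cournot equilibrium, symmetry and the first-order condition give q = (198 − 120.5)/(2) = 38.75. So Q = 116.25 and P = 139.875.
Monopoly sets MR = MC: 198 − Q = 120.5 ⇒ Q = 77.5, P = 198 − 0.5·77.5 = 159.25.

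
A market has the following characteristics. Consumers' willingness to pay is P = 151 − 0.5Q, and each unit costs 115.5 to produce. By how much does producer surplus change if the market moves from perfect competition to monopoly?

Under competition P = MC = 115.5, so Q = (151 − 115.5)/0.5 = 71.
PS = (115.5 − 115.5)·71 = 0.
A monopolist chooses Q where MR = MC. MR = 151 − Q; setting this equal to 115.5 gives Q = 35.5 and P = 133.25.
PS = (133.25 − 115.5)·35.5 = 630.125.
Change in producer surplus: 630.125 − 0 = 630.125.

PS rises by 630.125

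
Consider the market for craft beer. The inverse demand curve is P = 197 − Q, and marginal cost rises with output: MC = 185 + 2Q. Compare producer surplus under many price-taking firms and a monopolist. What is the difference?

PS rises by 2

Competitive equilibrium sets price equal to marginal cost: 197 − Q = 185 + 2Q, so Q = 4 and P = 193.
PS = P·Q − VC(Q) = 193·4 − (185·4 + ½·2·4²) = 16.
Monopoly sets MR = MC: 197 − 2Q = 185 + 2Q ⇒ Q = 3, P = 197 − 3 = 194.
PS = P·Q − VC(Q) = 194·3 − (185·3 + ½·2·3²) = 18.
Change in producer surplus: 18 − 16 = 2.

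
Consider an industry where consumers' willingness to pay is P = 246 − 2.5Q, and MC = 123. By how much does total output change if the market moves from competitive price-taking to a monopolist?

Perfect competition: P = MC = 123, so 246 − 2.5Q = 123 and Q = 49.2.
The monopolist equates marginal revenue to marginal cost: 246 − 5Q = 123, so Q = 24.6. From demand, P = 184.5.
Change in total output: 24.6 − 49.2 = −24.6.

Q falls by 24.6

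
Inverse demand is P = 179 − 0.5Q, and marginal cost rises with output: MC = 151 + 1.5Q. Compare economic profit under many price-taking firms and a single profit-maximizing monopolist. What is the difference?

Under competition P = MC: 179 − 0.5Q = 151 + 1.5Q ⇒ Q = 14, P = 172.
Profit = 172·14 − (151·14 + ½·1.5·14²) = 147.
A monopolist chooses Q where MR = MC. MR = 179 − Q; setting this equal to 151 + 1.5Q gives Q = 11.2 and P = 173.4.
Profit = 173.4·11.2 − (151·11.2 + ½·1.5·11.2²) = 156.8.
Change in economic profit: 156.8 − 147 = 9.8.

π rises by 9.8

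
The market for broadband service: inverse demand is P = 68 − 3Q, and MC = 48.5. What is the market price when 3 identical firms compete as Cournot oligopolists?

P = 53.375

With 3 symmetric Cournot firms, each firm's FOC gives 68 − 12q = 48.5, so q = 1.625, Q = 3·1.625 = 4.875, and P = 53.375.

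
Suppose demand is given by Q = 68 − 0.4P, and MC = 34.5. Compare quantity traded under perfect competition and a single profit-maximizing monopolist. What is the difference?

Inverting demand: P = 170 − 2.5Q.
Perfect competition: P = MC = 34.5, so 170 − 2.5Q = 34.5 and Q = 54.2.
A monopolist chooses Q where MR = MC. MR = 170 − 5Q; setting this equal to 34.5 gives Q = 27.1 and P = 102.25.
Change in quantity traded: 27.1 − 54.2 = −27.1.

Quantity traded falls by 27.1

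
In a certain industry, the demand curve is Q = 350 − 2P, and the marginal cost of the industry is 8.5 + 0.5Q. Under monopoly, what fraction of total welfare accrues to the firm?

PS/TS = 0.75

Inverting demand: P = 175 − 0.5Q.
The monopolist equates marginal revenue to marginal cost: 175 − Q = 8.5 + 0.5Q, so Q = 111. From demand, P = 119.5.
CS = ½·(175 − 119.5)·111 = 3080.25.
PS = P·Q − VC(Q) = 119.5·111 − (8.5·111 + ½·0.5·111²) = 9240.75.
Share captured = PS/TS = 9240.75/12321 = 0.75.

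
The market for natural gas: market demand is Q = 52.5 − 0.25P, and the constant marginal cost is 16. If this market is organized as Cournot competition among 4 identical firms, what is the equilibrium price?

P = 54.8

Inverting demand: P = 210 − 4Q.
With 4 symmetric Cournot firms, each firm's FOC gives 210 − 20q = 16, so q = 9.7, Q = 4·9.7 = 38.8, and P = 54.8.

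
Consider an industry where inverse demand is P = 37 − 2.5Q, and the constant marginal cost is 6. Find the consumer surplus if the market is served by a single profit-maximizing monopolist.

Monopoly sets MR = MC: 37 − 5Q = 6 ⇒ Q = 6.2, P = 37 − 2.5·6.2 = 21.5.
CS = ½·(37 − 21.5)·6.2 = 48.05.

CS = 48.05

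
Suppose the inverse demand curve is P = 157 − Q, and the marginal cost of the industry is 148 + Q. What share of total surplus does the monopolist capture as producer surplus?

PS/TS = 0.75

Monopoly sets MR = MC: 157 − 2Q = 148 + Q ⇒ Q = 3, P = 157 − 3 = 154.
CS = ½·(157 − 154)·3 = 4.5.
PS = P·Q − VC(Q) = 154·3 − (148·3 + ½·1·3²) = 13.5.
Share captured = PS/TS = 13.5/18 = 0.75.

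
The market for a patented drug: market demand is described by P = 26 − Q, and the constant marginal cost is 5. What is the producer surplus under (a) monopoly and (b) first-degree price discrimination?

A monopolist chooses Q where MR = MC. MR = 26 − 2Q; setting this equal to 5 gives Q = 10.5 and P = 15.5.
PS = (15.5 − 5)·10.5 = 110.25.
A perfectly discriminating monopolist sells every unit with P(Q) ≥ MC(Q), so output equals the competitive quantity Q = 21. Each buyer pays their reservation price, so CS = 0 and the firm captures all surplus.
PS = ½·(26 − 5)·21 = 220.5.

Monopoly: PS = 110.25; Perfect PD: PS = 220.5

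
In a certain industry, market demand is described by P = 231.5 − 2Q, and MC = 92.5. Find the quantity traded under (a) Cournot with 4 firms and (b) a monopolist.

With 4 symmetric Cournot firms, each firm's FOC gives 231.5 − 10q = 92.5, so q = 13.9, Q = 4·13.9 = 55.6, and P = 120.3.
The monopolist equates marginal revenue to marginal cost: 231.5 − 4Q = 92.5, so Q = 34.75. From demand, P = 162.

Cournot: Q = 55.6; Monopoly: Q = 34.75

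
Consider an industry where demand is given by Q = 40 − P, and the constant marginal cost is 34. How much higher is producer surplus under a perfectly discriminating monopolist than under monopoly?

PS rises by 9

Inverting demand: P = 40 − Q.
The monopolist equates marginal revenue to marginal cost: 40 − 2Q = 34, so Q = 3. From demand, P = 37.
PS = (37 − 34)·3 = 9.
With perfect price discrimination, output is the efficient level Q = 6 (where demand meets MC), but every buyer pays their willingness to pay: CS = 0 and PS = total surplus.
PS = ½·(40 − 34)·6 = 18.
Change in producer surplus: 18 − 9 = 9.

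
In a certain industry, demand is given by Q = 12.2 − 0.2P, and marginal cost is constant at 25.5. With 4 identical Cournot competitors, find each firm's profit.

Inverting demand: P = 61 − 5Q.
Cournot with 4 identical firms: the symmetric best-response condition is 61 − 25q = 25.5. Each firm produces q = 1.42, total output Q = 5.68, price P = 32.6.
Each firm's profit = (32.6 − 25.5)·1.42 = 10.082.

π_i = 10.082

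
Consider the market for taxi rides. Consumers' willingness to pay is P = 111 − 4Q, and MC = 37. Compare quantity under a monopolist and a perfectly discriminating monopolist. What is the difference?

The monopolist equates marginal revenue to marginal cost: 111 − 8Q = 37, so Q = 9.25. From demand, P = 74.
A perfectly discriminating monopolist sells every unit with P(Q) ≥ MC(Q), so output equals the competitive quantity Q = 18.5. Each buyer pays their reservation price, so CS = 0 and the firm captures all surplus.
Change in quantity: 18.5 − 9.25 = 9.25.

Q rises by 9.25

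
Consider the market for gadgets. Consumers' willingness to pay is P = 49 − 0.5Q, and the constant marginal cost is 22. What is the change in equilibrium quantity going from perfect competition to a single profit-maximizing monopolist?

Q falls by 27

Competitive firms price at marginal cost: P = 22, giving Q = 54.
Monopoly sets MR = MC: 49 − Q = 22 ⇒ Q = 27, P = 49 − 0.5·27 = 35.5.
Change in equilibrium quantity: 27 − 54 = −27.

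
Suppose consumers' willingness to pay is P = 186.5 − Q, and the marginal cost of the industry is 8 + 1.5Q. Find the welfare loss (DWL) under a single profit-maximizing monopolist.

Under competition P = MC: 186.5 − Q = 8 + 1.5Q ⇒ Q = 71.4, P = 115.1.
Monopoly sets MR = MC: 186.5 − 2Q = 8 + 1.5Q ⇒ Q = 51, P = 186.5 − 51 = 135.5.
CS = ½·(186.5 − 115.1)·71.4 = 2548.98; PS = (115.1·71.4 − 8·71.4 − ½·1.5·71.4²) = 3823.47; TS = 6372.45.
CS = ½·(186.5 − 135.5)·51 = 1300.5; PS = (135.5·51 − 8·51 − ½·1.5·51²) = 4551.75; TS = 5852.25.
DWL = 6372.45 − 5852.25 = 520.2.

DWL = 520.2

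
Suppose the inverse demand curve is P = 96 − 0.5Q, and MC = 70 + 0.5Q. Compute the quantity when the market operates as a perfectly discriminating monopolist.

A perfectly discriminating monopolist sells every unit with P(Q) ≥ MC(Q), so output equals the competitive quantity Q = 26. Each buyer pays their reservation price, so CS = 0 and the firm captures all surplus.

Q = 26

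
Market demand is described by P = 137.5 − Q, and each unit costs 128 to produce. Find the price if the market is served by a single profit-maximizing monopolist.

A monopolist chooses Q where MR = MC. MR = 137.5 − 2Q; setting this equal to 128 gives Q = 4.75 and P = 132.75.

P = 132.75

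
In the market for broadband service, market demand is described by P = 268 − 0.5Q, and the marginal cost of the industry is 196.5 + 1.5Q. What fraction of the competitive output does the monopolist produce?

Monopoly sets MR = MC: 268 − Q = 196.5 + 1.5Q ⇒ Q = 28.6, P = 268 − 0.5·28.6 = 253.7.
Under competition P = MC: 268 − 0.5Q = 196.5 + 1.5Q ⇒ Q = 35.75, P = 250.125.
Ratio Q_m/Q_c = 28.6/35.75 = 0.8.

Q_m/Q_c = 0.8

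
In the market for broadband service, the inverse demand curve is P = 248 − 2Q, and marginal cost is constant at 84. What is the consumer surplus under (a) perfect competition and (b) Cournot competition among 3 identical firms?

Under competition P = MC = 84, so Q = (248 − 84)/2 = 82.
CS = ½·(248 − 84)·82 = 6724.
Cournot with 3 identical firms: the symmetric best-response condition is 248 − 8q = 84. Each firm produces q = 20.5, total output Q = 61.5, price P = 125.
CS = ½·(248 − 125)·61.5 = 3782.25.

Competition: CS = 6724; Cournot: CS = 3782.25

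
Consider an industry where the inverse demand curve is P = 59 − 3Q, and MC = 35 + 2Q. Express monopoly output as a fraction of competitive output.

Q_m/Q_c = 0.625

The monopolist equates marginal revenue to marginal cost: 59 − 6Q = 35 + 2Q, so Q = 3. From demand, P = 50.
Competitive equilibrium sets price equal to marginal cost: 59 − 3Q = 35 + 2Q, so Q = 4.8 and P = 44.6.
Ratio Q_m/Q_c = 3/4.8 = 0.625.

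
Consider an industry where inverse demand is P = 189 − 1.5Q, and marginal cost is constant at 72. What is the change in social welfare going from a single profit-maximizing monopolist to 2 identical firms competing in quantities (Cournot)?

The monopolist equates marginal revenue to marginal cost: 189 − 3Q = 72, so Q = 39. From demand, P = 130.5.
CS = ½·(189 − 130.5)·39 = 1140.75; PS = (130.5 − 72)·39 = 2281.5; TS = 3422.25.
With 2 symmetric Cournot firms, each firm's FOC gives 189 − 4.5q = 72, so q = 26, Q = 2·26 = 52, and P = 111.
CS = ½·(189 − 111)·52 = 2028; PS = (111 − 72)·52 = 2028; TS = 4056.
Change in social welfare: 4056 − 3422.25 = 633.75.

TS rises by 633.75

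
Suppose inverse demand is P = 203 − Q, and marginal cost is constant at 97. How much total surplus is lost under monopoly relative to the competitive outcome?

DWL = 1404.5

Under competition P = MC = 97, so Q = (203 − 97)/1 = 106.
A monopolist chooses Q where MR = MC. MR = 203 − 2Q; setting this equal to 97 gives Q = 53 and P = 150.
DWL is the triangle between Q = 53 and Q = 106: ½·(106 − 53)·(150 − 97) = 1404.5.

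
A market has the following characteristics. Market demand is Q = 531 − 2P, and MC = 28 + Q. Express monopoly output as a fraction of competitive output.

Q_m/Q_c = 0.75

Inverting demand: P = 265.5 − 0.5Q.
The monopolist equates marginal revenue to marginal cost: 265.5 − Q = 28 + Q, so Q = 118.75. From demand, P = 206.125.
Under competition P = MC: 265.5 − 0.5Q = 28 + Q ⇒ Q = 475/3, P = 559/3.
Ratio Q_m/Q_c = 118.75/(475/3) = 0.75.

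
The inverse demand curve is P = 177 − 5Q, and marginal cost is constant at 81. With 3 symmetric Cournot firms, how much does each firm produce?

q_i = 4.8

In a 3-firm Cournot equilibrium, symmetry and the first-order condition give q = (177 − 81)/(20) = 4.8. So Q = 14.4 and P = 105.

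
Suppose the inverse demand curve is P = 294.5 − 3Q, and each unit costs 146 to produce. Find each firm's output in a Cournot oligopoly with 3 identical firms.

Cournot with 3 identical firms: the symmetric best-response condition is 294.5 − 12q = 146. Each firm produces q = 12.375, total output Q = 37.125, price P = 183.125.

q_i = 12.375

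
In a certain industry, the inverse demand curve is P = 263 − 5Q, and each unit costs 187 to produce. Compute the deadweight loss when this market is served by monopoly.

Under competition P = MC = 187, so Q = (263 − 187)/5 = 15.2.
The monopolist equates marginal revenue to marginal cost: 263 − 10Q = 187, so Q = 7.6. From demand, P = 225.
DWL is the triangle between Q = 7.6 and Q = 15.2: ½·(15.2 − 7.6)·(225 − 187) = 144.4.

DWL = 144.4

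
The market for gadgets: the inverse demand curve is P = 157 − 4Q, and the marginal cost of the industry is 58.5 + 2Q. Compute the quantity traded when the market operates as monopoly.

Q = 9.85

The monopolist equates marginal revenue to marginal cost: 157 − 8Q = 58.5 + 2Q, so Q = 9.85. From demand, P = 117.6.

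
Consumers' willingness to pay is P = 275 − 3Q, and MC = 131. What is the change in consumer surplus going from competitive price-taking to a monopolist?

Competitive firms price at marginal cost: P = 131, giving Q = 48.
CS = ½·(275 − 131)·48 = 3456.
The monopolist equates marginal revenue to marginal cost: 275 − 6Q = 131, so Q = 24. From demand, P = 203.
CS = ½·(275 − 203)·24 = 864.
Change in consumer surplus: 864 − 3456 = −2592.

CS falls by 2592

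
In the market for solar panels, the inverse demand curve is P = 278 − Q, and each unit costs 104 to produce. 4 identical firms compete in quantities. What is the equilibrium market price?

P = 138.8

Cournot with 4 identical firms: the symmetric best-response condition is 278 − 5q = 104. Each firm produces q = 34.8, total output Q = 139.2, price P = 138.8.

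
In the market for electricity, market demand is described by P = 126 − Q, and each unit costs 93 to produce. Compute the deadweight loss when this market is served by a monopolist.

DWL = 136.125

Under competition P = MC = 93, so Q = (126 − 93)/1 = 33.
The monopolist equates marginal revenue to marginal cost: 126 − 2Q = 93, so Q = 16.5. From demand, P = 109.5.
DWL is the triangle between Q = 16.5 and Q = 33: ½·(33 − 16.5)·(109.5 − 93) = 136.125.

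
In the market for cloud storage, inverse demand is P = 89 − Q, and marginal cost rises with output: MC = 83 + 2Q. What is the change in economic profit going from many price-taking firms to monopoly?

Under competition P = MC: 89 − Q = 83 + 2Q ⇒ Q = 2, P = 87.
Profit = 87·2 − (83·2 + ½·2·2²) = 4.
The monopolist equates marginal revenue to marginal cost: 89 − 2Q = 83 + 2Q, so Q = 1.5. From demand, P = 87.5.
Profit = 87.5·1.5 − (83·1.5 + ½·2·1.5²) = 4.5.
Change in economic profit: 4.5 − 4 = 0.5.

π rises by 0.5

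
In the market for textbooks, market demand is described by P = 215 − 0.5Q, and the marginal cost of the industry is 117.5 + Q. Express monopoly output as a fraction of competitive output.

Q_m/Q_c = 0.75

Monopoly sets MR = MC: 215 − Q = 117.5 + Q ⇒ Q = 48.75, P = 215 − 0.5·48.75 = 190.625.
Under competition P = MC: 215 − 0.5Q = 117.5 + Q ⇒ Q = 65, P = 182.5.
Ratio Q_m/Q_c = 48.75/65 = 0.75.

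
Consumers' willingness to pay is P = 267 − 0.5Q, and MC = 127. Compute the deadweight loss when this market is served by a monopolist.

Perfect competition: P = MC = 127, so 267 − 0.5Q = 127 and Q = 280.
Monopoly sets MR = MC: 267 − Q = 127 ⇒ Q = 140, P = 267 − 0.5·140 = 197.
DWL is the triangle between Q = 140 and Q = 280: ½·(280 − 140)·(197 − 127) = 4900.

DWL = 4900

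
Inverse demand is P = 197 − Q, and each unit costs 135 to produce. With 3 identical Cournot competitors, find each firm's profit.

π_i = 240.25

With 3 symmetric Cournot firms, each firm's FOC gives 197 − 4q = 135, so q = 15.5, Q = 3·15.5 = 46.5, and P = 150.5.
Each firm's profit = (150.5 − 135)·15.5 = 240.25.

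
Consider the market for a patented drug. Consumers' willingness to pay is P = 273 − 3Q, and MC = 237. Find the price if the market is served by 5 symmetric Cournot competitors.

P = 243

With 5 symmetric Cournot firms, each firm's FOC gives 273 − 18q = 237, so q = 2, Q = 5·2 = 10, and P = 243.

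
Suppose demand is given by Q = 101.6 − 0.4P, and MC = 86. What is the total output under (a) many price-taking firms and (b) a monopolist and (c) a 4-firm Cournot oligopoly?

Inverting demand: P = 254 − 2.5Q.
Perfect competition: P = MC = 86, so 254 − 2.5Q = 86 and Q = 67.2.
Monopoly sets MR = MC: 254 − 5Q = 86 ⇒ Q = 33.6, P = 254 − 2.5·33.6 = 170.
In a 4-firm Cournot equilibrium, symmetry and the first-order condition give q = (254 − 86)/(12.5) = 13.44. So Q = 53.76 and P = 119.6.

Competition: Q = 67.2; Monopoly: Q = 33.6; Cournot: Q = 53.76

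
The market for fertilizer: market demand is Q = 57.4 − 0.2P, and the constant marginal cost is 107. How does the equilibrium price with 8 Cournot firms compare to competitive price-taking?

Cournot: P = 127; Competition: P = 107

Inverting demand: P = 287 − 5Q.
In a 8-firm Cournot equilibrium, symmetry and the first-order condition give q = (287 − 107)/(45) = 4. So Q = 32 and P = 127.
Under competition P = MC = 107, so Q = (287 − 107)/5 = 36.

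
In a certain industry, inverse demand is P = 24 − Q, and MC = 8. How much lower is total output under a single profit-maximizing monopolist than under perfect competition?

Perfect competition: P = MC = 8, so 24 − Q = 8 and Q = 16.
Monopoly sets MR = MC: 24 − 2Q = 8 ⇒ Q = 8, P = 24 − 8 = 16.
Change in total output: 8 − 16 = −8.

Total output falls by 8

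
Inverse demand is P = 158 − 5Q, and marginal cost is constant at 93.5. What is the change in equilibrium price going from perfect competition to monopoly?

Equilibrium price rises by 32.25

Perfect competition: P = MC = 93.5, so 158 − 5Q = 93.5 and Q = 12.9.
A monopolist chooses Q where MR = MC. MR = 158 − 10Q; setting this equal to 93.5 gives Q = 6.45 and P = 125.75.
Change in equilibrium price: 125.75 − 93.5 = 32.25.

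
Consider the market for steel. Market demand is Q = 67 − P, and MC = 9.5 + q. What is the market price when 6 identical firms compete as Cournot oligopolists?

P = 23.875

Inverting demand: P = 67 − Q.
With 6 symmetric Cournot firms, each firm's FOC gives 67 − 7q = 9.5 + q, so q = 115/16, Q = 6·115/16 = 43.125, and P = 23.875.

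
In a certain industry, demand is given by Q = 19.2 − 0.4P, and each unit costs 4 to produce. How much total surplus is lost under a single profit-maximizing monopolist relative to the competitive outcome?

DWL = 96.8

Inverting demand: P = 48 − 2.5Q.
Competitive firms price at marginal cost: P = 4, giving Q = 17.6.
A monopolist chooses Q where MR = MC. MR = 48 − 5Q; setting this equal to 4 gives Q = 8.8 and P = 26.
DWL is the triangle between Q = 8.8 and Q = 17.6: ½·(17.6 − 8.8)·(26 − 4) = 96.8.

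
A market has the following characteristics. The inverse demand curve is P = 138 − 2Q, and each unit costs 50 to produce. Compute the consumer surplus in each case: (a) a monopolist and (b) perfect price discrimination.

Monopoly: CS = 484; Perfect PD: CS = 0

The monopolist equates marginal revenue to marginal cost: 138 − 4Q = 50, so Q = 22. From demand, P = 94.
CS = ½·(138 − 94)·22 = 484.
A perfectly discriminating monopolist sells every unit with P(Q) ≥ MC(Q), so output equals the competitive quantity Q = 44. Each buyer pays their reservation price, so CS = 0 and the firm captures all surplus.
CS = 0.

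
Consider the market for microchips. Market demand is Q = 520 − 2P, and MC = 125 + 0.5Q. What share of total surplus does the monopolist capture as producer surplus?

Inverting demand: P = 260 − 0.5Q.
Monopoly sets MR = MC: 260 − Q = 125 + 0.5Q ⇒ Q = 90, P = 260 − 0.5·90 = 215.
CS = ½·(260 − 215)·90 = 2025.
PS = P·Q − VC(Q) = 215·90 − (125·90 + ½·0.5·90²) = 6075.
Share captured = PS/TS = 6075/8100 = 0.75.

PS/TS = 0.75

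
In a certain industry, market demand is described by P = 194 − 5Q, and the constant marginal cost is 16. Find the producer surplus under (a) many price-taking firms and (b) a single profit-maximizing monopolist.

Competitive firms price at marginal cost: P = 16, giving Q = 35.6.
PS = (16 − 16)·35.6 = 0.
Monopoly sets MR = MC: 194 − 10Q = 16 ⇒ Q = 17.8, P = 194 − 5·17.8 = 105.
PS = (105 − 16)·17.8 = 1584.2.

Competition: PS = 0; Monopoly: PS = 1584.2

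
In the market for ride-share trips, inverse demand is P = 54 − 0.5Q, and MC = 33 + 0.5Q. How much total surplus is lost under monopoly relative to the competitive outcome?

DWL = 24.5

Competitive equilibrium sets price equal to marginal cost: 54 − 0.5Q = 33 + 0.5Q, so Q = 21 and P = 43.5.
The monopolist equates marginal revenue to marginal cost: 54 − Q = 33 + 0.5Q, so Q = 14. From demand, P = 47.
CS = ½·(54 − 43.5)·21 = 110.25; PS = (43.5·21 − 33·21 − ½·0.5·21²) = 110.25; TS = 220.5.
CS = ½·(54 − 47)·14 = 49; PS = (47·14 − 33·14 − ½·0.5·14²) = 147; TS = 196.
DWL = 220.5 − 196 = 24.5.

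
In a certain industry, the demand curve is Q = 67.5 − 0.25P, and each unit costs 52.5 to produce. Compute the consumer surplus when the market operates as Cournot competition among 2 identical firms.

Inverting demand: P = 270 − 4Q.
With 2 symmetric Cournot firms, each firm's FOC gives 270 − 12q = 52.5, so q = 18.125, Q = 2·18.125 = 36.25, and P = 125.
CS = ½·(270 − 125)·36.25 = 2628.125.

CS = 2628.125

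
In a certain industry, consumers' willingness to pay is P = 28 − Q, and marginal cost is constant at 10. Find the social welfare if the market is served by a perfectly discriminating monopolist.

TS = 162

A perfectly discriminating monopolist sells every unit with P(Q) ≥ MC(Q), so output equals the competitive quantity Q = 18. Each buyer pays their reservation price, so CS = 0 and the firm captures all surplus.
TS = 162 (equal to competitive TS).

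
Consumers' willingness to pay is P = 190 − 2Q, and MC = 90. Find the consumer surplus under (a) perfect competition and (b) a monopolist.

Competition: CS = 2500; Monopoly: CS = 625

Under competition P = MC = 90, so Q = (190 − 90)/2 = 50.
CS = ½·(190 − 90)·50 = 2500.
A monopolist chooses Q where MR = MC. MR = 190 − 4Q; setting this equal to 90 gives Q = 25 and P = 140.
CS = ½·(190 − 140)·25 = 625.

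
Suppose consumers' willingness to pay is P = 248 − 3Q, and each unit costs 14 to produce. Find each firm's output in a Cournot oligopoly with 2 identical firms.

With 2 symmetric Cournot firms, each firm's FOC gives 248 − 9q = 14, so q = 26, Q = 2·26 = 52, and P = 92.

q_i = 26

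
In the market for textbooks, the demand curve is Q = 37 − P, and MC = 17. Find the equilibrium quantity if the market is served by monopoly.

Q = 10

Inverting demand: P = 37 − Q.
The monopolist equates marginal revenue to marginal cost: 37 − 2Q = 17, so Q = 10. From demand, P = 27.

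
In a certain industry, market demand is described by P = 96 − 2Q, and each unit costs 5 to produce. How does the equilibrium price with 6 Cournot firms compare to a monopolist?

With 6 symmetric Cournot firms, each firm's FOC gives 96 − 14q = 5, so q = 6.5, Q = 6·6.5 = 39, and P = 18.
A monopolist chooses Q where MR = MC. MR = 96 − 4Q; setting this equal to 5 gives Q = 22.75 and P = 50.5.

Cournot: P = 18; Monopoly: P = 50.5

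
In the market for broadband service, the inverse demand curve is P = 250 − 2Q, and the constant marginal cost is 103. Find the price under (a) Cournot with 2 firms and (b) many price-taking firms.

With 2 symmetric Cournot firms, each firm's FOC gives 250 − 6q = 103, so q = 24.5, Q = 2·24.5 = 49, and P = 152.
Competitive firms price at marginal cost: P = 103, giving Q = 73.5.

Cournot: P = 152; Competition: P = 103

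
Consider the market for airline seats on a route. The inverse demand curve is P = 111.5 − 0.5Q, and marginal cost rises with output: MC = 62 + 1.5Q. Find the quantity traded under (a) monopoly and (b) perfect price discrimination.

Monopoly sets MR = MC: 111.5 − Q = 62 + 1.5Q ⇒ Q = 19.8, P = 111.5 − 0.5·19.8 = 101.6.
With perfect price discrimination, output is the efficient level Q = 24.75 (where demand meets MC), but every buyer pays their willingness to pay: CS = 0 and PS = total surplus.

Monopoly: Q = 19.8; Perfect PD: Q = 24.75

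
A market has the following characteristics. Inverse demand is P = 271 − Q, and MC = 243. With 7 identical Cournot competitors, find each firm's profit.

π_i = 12.25

In a 7-firm Cournot equilibrium, symmetry and the first-order condition give q = (271 − 243)/(8) = 3.5. So Q = 24.5 and P = 246.5.
Each firm's profit = (246.5 − 243)·3.5 = 12.25.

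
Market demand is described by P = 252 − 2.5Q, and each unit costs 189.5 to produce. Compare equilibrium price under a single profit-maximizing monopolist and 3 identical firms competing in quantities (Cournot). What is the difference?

Equilibrium price falls by 15.625

The monopolist equates marginal revenue to marginal cost: 252 − 5Q = 189.5, so Q = 12.5. From demand, P = 220.75.
With 3 symmetric Cournot firms, each firm's FOC gives 252 − 10q = 189.5, so q = 6.25, Q = 3·6.25 = 18.75, and P = 205.125.
Change in equilibrium price: 205.125 − 220.75 = −15.625.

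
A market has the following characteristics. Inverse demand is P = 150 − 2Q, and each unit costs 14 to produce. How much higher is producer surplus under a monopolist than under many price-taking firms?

Competitive firms price at marginal cost: P = 14, giving Q = 68.
PS = (14 − 14)·68 = 0.
The monopolist equates marginal revenue to marginal cost: 150 − 4Q = 14, so Q = 34. From demand, P = 82.
PS = (82 − 14)·34 = 2312.
Change in producer surplus: 2312 − 0 = 2312.

PS rises by 2312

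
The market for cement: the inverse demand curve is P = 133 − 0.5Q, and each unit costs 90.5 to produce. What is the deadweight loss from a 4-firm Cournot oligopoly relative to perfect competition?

Perfect competition: P = MC = 90.5, so 133 − 0.5Q = 90.5 and Q = 85.
In a 4-firm Cournot equilibrium, symmetry and the first-order condition give q = (133 − 90.5)/(2.5) = 17. So Q = 68 and P = 99.
DWL is the triangle between Q = 68 and Q = 85: ½·(85 − 68)·(99 − 90.5) = 72.25.

DWL = 72.25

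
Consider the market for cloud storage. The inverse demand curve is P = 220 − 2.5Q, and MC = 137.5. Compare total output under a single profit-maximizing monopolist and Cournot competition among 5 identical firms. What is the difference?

A monopolist chooses Q where MR = MC. MR = 220 − 5Q; setting this equal to 137.5 gives Q = 16.5 and P = 178.75.
In a 5-firm Cournot equilibrium, symmetry and the first-order condition give q = (220 − 137.5)/(15) = 5.5. So Q = 27.5 and P = 151.25.
Change in total output: 27.5 − 16.5 = 11.

Total output rises by 11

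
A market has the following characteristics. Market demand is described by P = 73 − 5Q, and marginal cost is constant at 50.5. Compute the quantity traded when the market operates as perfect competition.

Q = 4.5

Under competition P = MC = 50.5, so Q = (73 − 50.5)/5 = 4.5.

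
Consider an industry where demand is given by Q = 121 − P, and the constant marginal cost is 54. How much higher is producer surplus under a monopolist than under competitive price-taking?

Inverting demand: P = 121 − Q.
Perfect competition: P = MC = 54, so 121 − Q = 54 and Q = 67.
PS = (54 − 54)·67 = 0.
Monopoly sets MR = MC: 121 − 2Q = 54 ⇒ Q = 33.5, P = 121 − 33.5 = 87.5.
PS = (87.5 − 54)·33.5 = 1122.25.
Change in producer surplus: 1122.25 − 0 = 1122.25.

Producer surplus rises by 1122.25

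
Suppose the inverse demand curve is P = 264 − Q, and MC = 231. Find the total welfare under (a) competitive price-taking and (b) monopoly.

Competition: TS = 544.5; Monopoly: TS = 408.375

Under competition P = MC = 231, so Q = (264 − 231)/1 = 33.
CS = ½·(264 − 231)·33 = 544.5; PS = (231 − 231)·33 = 0; TS = 544.5.
A monopolist chooses Q where MR = MC. MR = 264 − 2Q; setting this equal to 231 gives Q = 16.5 and P = 247.5.
CS = ½·(264 − 247.5)·16.5 = 136.125; PS = (247.5 − 231)·16.5 = 272.25; TS = 408.375.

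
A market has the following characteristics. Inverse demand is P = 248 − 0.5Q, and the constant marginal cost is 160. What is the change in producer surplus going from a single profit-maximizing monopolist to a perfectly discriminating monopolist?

The monopolist equates marginal revenue to marginal cost: 248 − Q = 160, so Q = 88. From demand, P = 204.
PS = (204 − 160)·88 = 3872.
Under first-degree price discrimination the firm charges each unit its demand price and produces up to where P = MC, i.e. Q = 176. Consumer surplus is zero; producer surplus equals total surplus.
PS = ½·(248 − 160)·176 = 7744.
Change in producer surplus: 7744 − 3872 = 3872.

Producer surplus rises by 3872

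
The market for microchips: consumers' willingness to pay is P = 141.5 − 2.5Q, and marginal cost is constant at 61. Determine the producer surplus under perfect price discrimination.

A perfectly discriminating monopolist sells every unit with P(Q) ≥ MC(Q), so output equals the competitive quantity Q = 32.2. Each buyer pays their reservation price, so CS = 0 and the firm captures all surplus.
PS = ½·(141.5 − 61)·32.2 = 1296.05.

PS = 1296.05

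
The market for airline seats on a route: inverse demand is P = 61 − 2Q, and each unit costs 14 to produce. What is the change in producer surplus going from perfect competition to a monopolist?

Producer surplus rises by 276.125

Under competition P = MC = 14, so Q = (61 − 14)/2 = 23.5.
PS = (14 − 14)·23.5 = 0.
The monopolist equates marginal revenue to marginal cost: 61 − 4Q = 14, so Q = 11.75. From demand, P = 37.5.
PS = (37.5 − 14)·11.75 = 276.125.
Change in producer surplus: 276.125 − 0 = 276.125.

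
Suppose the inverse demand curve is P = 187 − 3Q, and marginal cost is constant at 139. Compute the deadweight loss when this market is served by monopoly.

DWL = 96

Perfect competition: P = MC = 139, so 187 − 3Q = 139 and Q = 16.
A monopolist chooses Q where MR = MC. MR = 187 − 6Q; setting this equal to 139 gives Q = 8 and P = 163.
DWL is the triangle between Q = 8 and Q = 16: ½·(16 − 8)·(163 − 139) = 96.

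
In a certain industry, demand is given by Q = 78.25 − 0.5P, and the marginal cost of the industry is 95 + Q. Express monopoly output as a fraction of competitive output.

Inverting demand: P = 156.5 − 2Q.
Monopoly sets MR = MC: 156.5 − 4Q = 95 + Q ⇒ Q = 12.3, P = 156.5 − 2·12.3 = 131.9.
Competitive equilibrium sets price equal to marginal cost: 156.5 − 2Q = 95 + Q, so Q = 20.5 and P = 115.5.
Ratio Q_m/Q_c = 12.3/20.5 = 0.6.

Q_m/Q_c = 0.6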